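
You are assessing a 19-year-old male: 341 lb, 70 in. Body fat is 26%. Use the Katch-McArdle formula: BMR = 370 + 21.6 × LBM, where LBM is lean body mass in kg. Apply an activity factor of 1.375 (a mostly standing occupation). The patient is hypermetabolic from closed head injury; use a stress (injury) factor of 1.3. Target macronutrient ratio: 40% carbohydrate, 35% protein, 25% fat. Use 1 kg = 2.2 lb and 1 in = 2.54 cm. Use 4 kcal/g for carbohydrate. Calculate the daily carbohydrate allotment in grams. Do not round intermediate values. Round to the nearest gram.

Convert to metric: weight = 341 ÷ 2.2 = 155 kg; height = 70 × 2.54 = 177.8 cm.
LBM = 155 × (1 − 0.26) = 114.7 kg. Katch-McArdle: BMR = 370 + 21.6 × 114.7 = 2847.52 kcal/day.
TEE = 2847.52 × 1.375 = 3915.34 kcal/day.
With stress factor 1.3: 3915.34 × 1.3 = 5089.942 kcal/day.
Carbohydrate energy = 40% × 5089.942 = 2035.9768 kcal.
Carbohydrate = 2035.9768 ÷ 4 kcal/g = 508.9942 g.

509 g/day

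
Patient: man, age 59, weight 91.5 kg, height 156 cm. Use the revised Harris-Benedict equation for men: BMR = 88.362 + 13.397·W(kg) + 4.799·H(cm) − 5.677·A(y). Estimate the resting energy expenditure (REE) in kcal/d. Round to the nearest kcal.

Harris-Benedict: BMR = 88.362 + 13.397(91.5) + 4.799(156) − 5.677(59) = 1727.8885 kcal/day.

1728 kcal/d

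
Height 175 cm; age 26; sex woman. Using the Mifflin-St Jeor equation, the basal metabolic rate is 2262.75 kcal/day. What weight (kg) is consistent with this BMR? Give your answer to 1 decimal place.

146.0 kg

2262.75 = 10·W + 6.25(175) − 5(26) − 161
10·W = 2262.75 − 802.75 = 1460, so W = 146 kg.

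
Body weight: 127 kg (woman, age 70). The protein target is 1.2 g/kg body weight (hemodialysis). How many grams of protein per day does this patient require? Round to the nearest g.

Protein = 1.2 g/kg × 127 kg = 152.4 g/day.

152 g/day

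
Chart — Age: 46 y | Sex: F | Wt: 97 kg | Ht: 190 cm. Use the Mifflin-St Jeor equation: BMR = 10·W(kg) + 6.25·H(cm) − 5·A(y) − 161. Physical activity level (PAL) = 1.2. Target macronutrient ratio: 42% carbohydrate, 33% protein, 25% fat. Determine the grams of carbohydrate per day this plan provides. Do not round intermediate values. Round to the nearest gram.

Mifflin-St Jeor (female): BMR = 10(97) + 6.25(190) − 5(46) − 161 = 970 + 1187.5 − 230 − 161 = 1766.5 kcal/day.
TEE = 1766.5 × 1.2 = 2119.8 kcal/day.
Carbohydrate energy = 42% × 2119.8 = 890.316 kcal.
Carbohydrate = 890.316 ÷ 4 kcal/g = 222.579 g.

223 g/day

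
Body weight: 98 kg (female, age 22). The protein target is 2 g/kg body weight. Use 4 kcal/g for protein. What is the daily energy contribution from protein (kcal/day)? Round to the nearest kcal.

784 kcal/day

Protein = 2 g/kg × 98 kg = 196 g/day.
Protein energy = 196 g × 4 kcal/g = 784 kcal/day.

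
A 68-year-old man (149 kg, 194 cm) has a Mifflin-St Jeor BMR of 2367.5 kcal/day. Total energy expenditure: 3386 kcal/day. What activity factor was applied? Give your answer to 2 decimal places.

Activity factor = TEE ÷ BMR = 3386 ÷ 2367.5 = 1.43.

1.43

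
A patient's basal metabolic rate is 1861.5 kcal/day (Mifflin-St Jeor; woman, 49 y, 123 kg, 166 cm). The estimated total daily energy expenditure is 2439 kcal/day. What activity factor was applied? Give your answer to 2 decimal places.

1.31

Activity factor = TEE ÷ BMR = 2439 ÷ 1861.5 = 1.31.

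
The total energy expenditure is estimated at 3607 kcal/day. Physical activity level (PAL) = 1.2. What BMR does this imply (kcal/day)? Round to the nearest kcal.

BMR = TEE ÷ activity factor = 3607 ÷ 1.2 = 3005.8333 kcal/day.

3006 kcal/day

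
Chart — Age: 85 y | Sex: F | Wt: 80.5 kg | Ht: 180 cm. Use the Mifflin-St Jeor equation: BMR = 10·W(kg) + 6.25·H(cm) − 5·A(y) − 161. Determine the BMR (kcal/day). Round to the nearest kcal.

Mifflin-St Jeor (female): BMR = 10(80.5) + 6.25(180) − 5(85) − 161 = 805 + 1125 − 425 − 161 = 1344 kcal/day.

1344 kcal/day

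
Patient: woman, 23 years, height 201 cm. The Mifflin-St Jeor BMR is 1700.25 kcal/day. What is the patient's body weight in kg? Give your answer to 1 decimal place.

72.0 kg

1700.25 = 10·W + 6.25(201) − 5(23) − 161
10·W = 1700.25 − 980.25 = 720, so W = 72 kg.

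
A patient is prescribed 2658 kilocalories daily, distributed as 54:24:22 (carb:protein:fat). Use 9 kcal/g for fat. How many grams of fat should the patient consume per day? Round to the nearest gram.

Fat energy = 22% × 2658 = 584.76 kcal.
At 9 kcal/g: 584.76 ÷ 9 = 64.9733 g.

65 g/day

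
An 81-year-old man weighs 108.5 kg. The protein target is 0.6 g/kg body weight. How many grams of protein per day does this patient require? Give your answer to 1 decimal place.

65.1 g/day

Protein = 0.6 g/kg × 108.5 kg = 65.1 g/day.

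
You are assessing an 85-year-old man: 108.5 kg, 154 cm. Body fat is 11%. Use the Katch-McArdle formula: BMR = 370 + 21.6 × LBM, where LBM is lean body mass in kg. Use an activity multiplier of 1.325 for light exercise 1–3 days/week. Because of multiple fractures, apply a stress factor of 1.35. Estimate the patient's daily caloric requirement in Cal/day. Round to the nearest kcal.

4393 Cal/day

LBM = 108.5 × (1 − 0.11) = 96.565 kg. Katch-McArdle: BMR = 370 + 21.6 × 96.565 = 2455.804 kcal/day.
TEE = BMR × activity factor = 2455.804 × 1.325 = 3253.9403 kcal/day.
Apply stress factor: 3253.9403 × 1.35 = 4392.8194 kcal/day.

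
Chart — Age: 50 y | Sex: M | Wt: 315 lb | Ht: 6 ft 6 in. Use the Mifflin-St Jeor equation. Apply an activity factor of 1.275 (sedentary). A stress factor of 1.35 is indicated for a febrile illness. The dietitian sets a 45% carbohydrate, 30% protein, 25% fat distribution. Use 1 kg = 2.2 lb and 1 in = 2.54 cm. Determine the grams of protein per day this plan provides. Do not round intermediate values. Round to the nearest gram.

Convert to metric: weight = 315 ÷ 2.2 = 143.1818 kg; height = (6×12 + 6) × 2.54 = 78 × 2.54 = 198.12 cm.
Mifflin-St Jeor (male): BMR = 10(143.1818) + 6.25(198.12) − 5(50) + 5 = 1431.8182 + 1238.25 − 250 + 5 = 2425.0682 kcal/day.
TEE = 2425.0682 × 1.275 = 3091.9619 kcal/day.
With stress factor 1.35: 3091.9619 × 1.35 = 4174.1486 kcal/day.
Protein energy = 30% × 4174.1486 = 1252.2446 kcal.
Protein = 1252.2446 ÷ 4 kcal/g = 313.0611 g.

313 g/day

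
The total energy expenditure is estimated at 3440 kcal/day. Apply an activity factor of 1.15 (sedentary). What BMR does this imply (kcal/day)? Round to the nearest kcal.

2991 kcal/day

BMR = TEE ÷ activity factor = 3440 ÷ 1.15 = 2991.3043 kcal/day.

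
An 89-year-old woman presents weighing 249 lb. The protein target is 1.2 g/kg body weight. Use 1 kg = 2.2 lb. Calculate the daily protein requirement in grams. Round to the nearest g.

Weight in kg = 249 ÷ 2.2 = 113.1818 kg.
Protein = 1.2 g/kg × 113.1818 kg = 135.8182 g/day.

136 g/day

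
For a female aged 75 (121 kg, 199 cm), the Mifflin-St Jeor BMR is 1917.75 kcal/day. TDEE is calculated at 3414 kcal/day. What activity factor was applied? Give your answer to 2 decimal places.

Activity factor = TEE ÷ BMR = 3414 ÷ 1917.75 = 1.78.

1.78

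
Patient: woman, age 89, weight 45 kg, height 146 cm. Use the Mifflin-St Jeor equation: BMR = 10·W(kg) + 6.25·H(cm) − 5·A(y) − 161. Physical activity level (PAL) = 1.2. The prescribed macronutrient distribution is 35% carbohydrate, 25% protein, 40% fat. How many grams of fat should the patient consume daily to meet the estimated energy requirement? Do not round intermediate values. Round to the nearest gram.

Mifflin-St Jeor (female): BMR = 10(45) + 6.25(146) − 5(89) − 161 = 450 + 912.5 − 445 − 161 = 756.5 kcal/day.
TEE = 756.5 × 1.2 = 907.8 kcal/day.
Fat energy = 40% × 907.8 = 363.12 kcal.
Fat = 363.12 ÷ 9 kcal/g = 40.3467 g.

40 g/day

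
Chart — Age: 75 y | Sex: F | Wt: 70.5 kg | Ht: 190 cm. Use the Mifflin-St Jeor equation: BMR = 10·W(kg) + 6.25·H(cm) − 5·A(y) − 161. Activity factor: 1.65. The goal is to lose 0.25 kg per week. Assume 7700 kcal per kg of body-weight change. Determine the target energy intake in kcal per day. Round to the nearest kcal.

1963 kcal per day

Mifflin-St Jeor (female): BMR = 10(70.5) + 6.25(190) − 5(75) − 161 = 705 + 1187.5 − 375 − 161 = 1356.5 kcal/day.
TEE = 1356.5 × 1.65 = 2238.225 kcal/day.
Required daily deficit = 0.25 × 7700 ÷ 7 = 275 kcal/day.
Target intake = 2238.225 − 275 = 1963.225 kcal/day.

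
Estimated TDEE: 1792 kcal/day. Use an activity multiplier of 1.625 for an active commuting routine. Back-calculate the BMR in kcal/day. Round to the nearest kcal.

1103 kcal/day

BMR = TEE ÷ activity factor = 1792 ÷ 1.625 = 1102.7692 kcal/day.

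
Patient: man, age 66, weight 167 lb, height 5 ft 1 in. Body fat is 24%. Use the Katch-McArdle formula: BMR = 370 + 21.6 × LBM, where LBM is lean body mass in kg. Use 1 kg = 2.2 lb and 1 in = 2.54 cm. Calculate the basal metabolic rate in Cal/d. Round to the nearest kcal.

1616 Cal/d

Convert to metric: weight = 167 ÷ 2.2 = 75.9091 kg; height = (5×12 + 1) × 2.54 = 61 × 2.54 = 154.94 cm.
LBM = 75.9091 × (1 − 0.24) = 57.6909 kg. Katch-McArdle: BMR = 370 + 21.6 × 57.6909 = 1616.1236 kcal/day.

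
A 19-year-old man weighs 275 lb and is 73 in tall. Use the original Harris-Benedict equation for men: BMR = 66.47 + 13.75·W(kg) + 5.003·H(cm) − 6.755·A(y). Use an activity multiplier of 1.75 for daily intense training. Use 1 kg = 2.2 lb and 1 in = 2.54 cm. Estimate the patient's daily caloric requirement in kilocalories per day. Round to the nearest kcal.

Convert to metric: weight = 275 ÷ 2.2 = 125 kg; height = 73 × 2.54 = 185.42 cm.
Harris-Benedict: BMR = 66.47 + 13.75(125) + 5.003(185.42) − 6.755(19) = 2584.5313 kcal/day.
TEE = BMR × activity factor = 2584.5313 × 1.75 = 4522.9297 kcal/day.

4523 kilocalories per day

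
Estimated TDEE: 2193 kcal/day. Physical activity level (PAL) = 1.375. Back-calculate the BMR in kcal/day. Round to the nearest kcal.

BMR = TEE ÷ activity factor = 2193 ÷ 1.375 = 1594.9091 kcal/day.

1595 kcal/day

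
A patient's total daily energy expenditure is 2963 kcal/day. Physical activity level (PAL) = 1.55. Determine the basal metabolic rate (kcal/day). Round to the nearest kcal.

BMR = TEE ÷ activity factor = 2963 ÷ 1.55 = 1911.6129 kcal/day.

1912 kcal/day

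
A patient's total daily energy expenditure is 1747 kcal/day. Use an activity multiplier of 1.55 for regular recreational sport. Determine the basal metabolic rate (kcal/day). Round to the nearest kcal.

BMR = TEE ÷ activity factor = 1747 ÷ 1.55 = 1127.0968 kcal/day.

1127 kcal/day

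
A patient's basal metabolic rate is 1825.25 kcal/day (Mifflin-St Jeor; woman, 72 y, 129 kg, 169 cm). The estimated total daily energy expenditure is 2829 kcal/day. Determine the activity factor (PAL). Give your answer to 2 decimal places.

1.55

Activity factor = TEE ÷ BMR = 2829 ÷ 1825.25 = 1.55.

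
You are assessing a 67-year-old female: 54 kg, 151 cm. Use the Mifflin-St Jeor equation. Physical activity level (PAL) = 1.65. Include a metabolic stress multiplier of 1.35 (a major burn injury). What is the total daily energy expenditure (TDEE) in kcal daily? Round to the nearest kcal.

Mifflin-St Jeor (female): BMR = 10(54) + 6.25(151) − 5(67) − 161 = 540 + 943.75 − 335 − 161 = 987.75 kcal/day.
TEE = BMR × activity factor = 987.75 × 1.65 = 1629.7875 kcal/day.
Apply stress factor: 1629.7875 × 1.35 = 2200.2131 kcal/day.

2200 kcal daily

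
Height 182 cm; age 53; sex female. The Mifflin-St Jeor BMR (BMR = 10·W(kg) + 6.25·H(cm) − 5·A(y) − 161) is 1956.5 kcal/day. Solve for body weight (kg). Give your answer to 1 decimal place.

124.5 kg

1956.5 = 10·W + 6.25(182) − 5(53) − 161
10·W = 1956.5 − 711.5 = 1245, so W = 124.5 kg.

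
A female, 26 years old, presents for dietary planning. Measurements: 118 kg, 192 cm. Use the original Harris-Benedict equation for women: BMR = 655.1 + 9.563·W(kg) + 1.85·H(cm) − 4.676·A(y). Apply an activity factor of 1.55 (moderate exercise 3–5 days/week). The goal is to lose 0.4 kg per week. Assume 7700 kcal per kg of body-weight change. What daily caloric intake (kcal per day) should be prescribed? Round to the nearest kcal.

2687 kcal per day

Harris-Benedict: BMR = 655.1 + 9.563(118) + 1.85(192) − 4.676(26) = 2017.158 kcal/day.
TEE = 2017.158 × 1.55 = 3126.5949 kcal/day.
Required daily deficit = 0.4 × 7700 ÷ 7 = 440 kcal/day.
Target intake = 3126.5949 − 440 = 2686.5949 kcal/day.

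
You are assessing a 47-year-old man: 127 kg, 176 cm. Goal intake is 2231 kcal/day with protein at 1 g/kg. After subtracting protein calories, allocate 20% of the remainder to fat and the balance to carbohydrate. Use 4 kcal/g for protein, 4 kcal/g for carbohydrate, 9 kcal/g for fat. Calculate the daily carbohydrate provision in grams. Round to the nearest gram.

345 g/day

Protein = 1 × 127 = 127 g → 127 × 4 = 508 kcal.
Non-protein calories = 2231 − 508 = 1723 kcal.
Fat: 20% × 1723 = 344.6 kcal; carbohydrate: 1378.4 kcal.
Carbohydrate: 1378.4 kcal ÷ 4 kcal/g = 344.6 g.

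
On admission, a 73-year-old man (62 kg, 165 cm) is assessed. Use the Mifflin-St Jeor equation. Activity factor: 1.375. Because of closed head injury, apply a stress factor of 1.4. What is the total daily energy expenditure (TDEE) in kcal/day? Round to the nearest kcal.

2486 kcal/day

Mifflin-St Jeor (male): BMR = 10(62) + 6.25(165) − 5(73) + 5 = 620 + 1031.25 − 365 + 5 = 1291.25 kcal/day.
TEE = BMR × activity factor = 1291.25 × 1.375 = 1775.4688 kcal/day.
Apply stress factor: 1775.4688 × 1.4 = 2485.6563 kcal/day.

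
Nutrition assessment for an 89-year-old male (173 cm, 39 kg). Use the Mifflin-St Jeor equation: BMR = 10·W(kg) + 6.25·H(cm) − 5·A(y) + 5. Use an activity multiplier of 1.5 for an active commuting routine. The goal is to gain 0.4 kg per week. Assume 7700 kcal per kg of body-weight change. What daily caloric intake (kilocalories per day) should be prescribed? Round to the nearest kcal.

1987 kilocalories per day

Mifflin-St Jeor (male): BMR = 10(39) + 6.25(173) − 5(89) + 5 = 390 + 1081.25 − 445 + 5 = 1031.25 kcal/day.
TEE = 1031.25 × 1.5 = 1546.875 kcal/day.
Required daily surplus = 0.4 × 7700 ÷ 7 = 440 kcal/day.
Target intake = 1546.875 + 440 = 1986.875 kcal/day.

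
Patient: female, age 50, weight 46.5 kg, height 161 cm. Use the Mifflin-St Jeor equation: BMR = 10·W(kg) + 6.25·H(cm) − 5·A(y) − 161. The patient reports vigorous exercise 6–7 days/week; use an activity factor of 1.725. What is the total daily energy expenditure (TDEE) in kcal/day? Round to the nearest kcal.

Mifflin-St Jeor (female): BMR = 10(46.5) + 6.25(161) − 5(50) − 161 = 465 + 1006.25 − 250 − 161 = 1060.25 kcal/day.
TEE = BMR × activity factor = 1060.25 × 1.725 = 1828.9313 kcal/day.

1829 kcal/day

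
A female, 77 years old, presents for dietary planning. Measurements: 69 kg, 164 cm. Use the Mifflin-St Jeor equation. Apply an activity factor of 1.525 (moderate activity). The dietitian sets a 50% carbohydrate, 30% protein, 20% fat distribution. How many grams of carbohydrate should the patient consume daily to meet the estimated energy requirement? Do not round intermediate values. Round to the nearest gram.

223 g/day

Mifflin-St Jeor (female): BMR = 10(69) + 6.25(164) − 5(77) − 161 = 690 + 1025 − 385 − 161 = 1169 kcal/day.
TEE = 1169 × 1.525 = 1782.725 kcal/day.
Carbohydrate energy = 50% × 1782.725 = 891.3625 kcal.
Carbohydrate = 891.3625 ÷ 4 kcal/g = 222.8406 g.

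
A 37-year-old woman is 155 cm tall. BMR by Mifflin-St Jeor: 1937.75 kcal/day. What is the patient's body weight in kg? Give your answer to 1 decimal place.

131.5 kg

1937.75 = 10·W + 6.25(155) − 5(37) − 161
10·W = 1937.75 − 622.75 = 1315, so W = 131.5 kg.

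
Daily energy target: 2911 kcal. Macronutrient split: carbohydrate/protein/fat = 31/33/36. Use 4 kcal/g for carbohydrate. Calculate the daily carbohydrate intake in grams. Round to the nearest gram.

Carbohydrate energy = 31% × 2911 = 902.41 kcal.
At 4 kcal/g: 902.41 ÷ 4 = 225.6025 g.

226 g/day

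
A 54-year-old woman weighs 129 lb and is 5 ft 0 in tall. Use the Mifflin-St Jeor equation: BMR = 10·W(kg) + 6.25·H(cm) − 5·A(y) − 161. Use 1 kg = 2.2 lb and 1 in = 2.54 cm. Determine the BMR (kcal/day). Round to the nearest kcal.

Convert to metric: weight = 129 ÷ 2.2 = 58.6364 kg; height = (5×12 + 0) × 2.54 = 60 × 2.54 = 152.4 cm.
Mifflin-St Jeor (female): BMR = 10(58.6364) + 6.25(152.4) − 5(54) − 161 = 586.3636 + 952.5 − 270 − 161 = 1107.8636 kcal/day.

1108 kcal/day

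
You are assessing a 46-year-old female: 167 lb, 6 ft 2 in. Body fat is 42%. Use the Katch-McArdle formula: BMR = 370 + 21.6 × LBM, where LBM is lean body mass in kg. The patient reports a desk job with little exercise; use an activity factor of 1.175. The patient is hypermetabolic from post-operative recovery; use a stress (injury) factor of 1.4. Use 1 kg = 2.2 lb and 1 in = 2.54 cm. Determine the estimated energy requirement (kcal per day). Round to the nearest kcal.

2173 kcal per day

Convert to metric: weight = 167 ÷ 2.2 = 75.9091 kg; height = (6×12 + 2) × 2.54 = 74 × 2.54 = 187.96 cm.
LBM = 75.9091 × (1 − 0.42) = 44.0273 kg. Katch-McArdle: BMR = 370 + 21.6 × 44.0273 = 1320.9891 kcal/day.
TEE = BMR × activity factor = 1320.9891 × 1.175 = 1552.1622 kcal/day.
Apply stress factor: 1552.1622 × 1.4 = 2173.0271 kcal/day.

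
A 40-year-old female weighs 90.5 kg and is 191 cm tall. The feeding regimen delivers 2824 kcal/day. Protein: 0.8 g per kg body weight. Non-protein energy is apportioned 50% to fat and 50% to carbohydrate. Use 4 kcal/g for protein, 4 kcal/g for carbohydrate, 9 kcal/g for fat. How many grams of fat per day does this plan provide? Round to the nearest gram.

141 g/day

Protein = 0.8 × 90.5 = 72.4 g → 72.4 × 4 = 289.6 kcal.
Non-protein calories = 2824 − 289.6 = 2534.4 kcal.
Fat: 50% × 2534.4 = 1267.2 kcal; carbohydrate: 1267.2 kcal.
Fat: 1267.2 kcal ÷ 9 kcal/g = 140.8 g.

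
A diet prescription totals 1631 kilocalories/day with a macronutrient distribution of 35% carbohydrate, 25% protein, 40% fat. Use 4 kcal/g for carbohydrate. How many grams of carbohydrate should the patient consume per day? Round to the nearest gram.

143 g/day

Carbohydrate energy = 35% × 1631 = 570.85 kcal.
At 4 kcal/g: 570.85 ÷ 4 = 142.7125 g.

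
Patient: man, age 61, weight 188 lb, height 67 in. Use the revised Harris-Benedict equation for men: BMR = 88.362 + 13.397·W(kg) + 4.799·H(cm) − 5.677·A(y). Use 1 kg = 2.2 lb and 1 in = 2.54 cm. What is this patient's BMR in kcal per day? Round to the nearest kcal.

1704 kcal per day

Convert to metric: weight = 188 ÷ 2.2 = 85.4545 kg; height = 67 × 2.54 = 170.18 cm.
Harris-Benedict: BMR = 88.362 + 13.397(85.4545) + 4.799(170.18) − 5.677(61) = 1703.5934 kcal/day.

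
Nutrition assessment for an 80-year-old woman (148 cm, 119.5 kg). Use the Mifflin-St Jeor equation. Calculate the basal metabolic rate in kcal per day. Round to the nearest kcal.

Mifflin-St Jeor (female): BMR = 10(119.5) + 6.25(148) − 5(80) − 161 = 1195 + 925 − 400 − 161 = 1559 kcal/day.

1559 kcal per day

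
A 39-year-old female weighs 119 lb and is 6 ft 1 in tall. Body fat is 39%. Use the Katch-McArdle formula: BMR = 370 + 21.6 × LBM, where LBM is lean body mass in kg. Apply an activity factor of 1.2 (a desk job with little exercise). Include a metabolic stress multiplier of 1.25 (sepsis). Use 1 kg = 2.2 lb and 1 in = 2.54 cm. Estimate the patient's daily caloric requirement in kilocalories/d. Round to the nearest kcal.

1624 kilocalories/d

Convert to metric: weight = 119 ÷ 2.2 = 54.0909 kg; height = (6×12 + 1) × 2.54 = 73 × 2.54 = 185.42 cm.
LBM = 54.0909 × (1 − 0.39) = 32.9955 kg. Katch-McArdle: BMR = 370 + 21.6 × 32.9955 = 1082.7018 kcal/day.
TEE = BMR × activity factor = 1082.7018 × 1.2 = 1299.2422 kcal/day.
Apply stress factor: 1299.2422 × 1.25 = 1624.0527 kcal/day.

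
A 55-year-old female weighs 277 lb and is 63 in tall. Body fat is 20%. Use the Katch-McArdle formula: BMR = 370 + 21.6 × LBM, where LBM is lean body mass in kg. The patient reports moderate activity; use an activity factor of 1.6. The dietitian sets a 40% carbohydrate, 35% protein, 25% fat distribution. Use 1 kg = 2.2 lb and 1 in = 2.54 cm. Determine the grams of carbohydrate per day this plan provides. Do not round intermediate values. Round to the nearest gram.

Convert to metric: weight = 277 ÷ 2.2 = 125.9091 kg; height = 63 × 2.54 = 160.02 cm.
LBM = 125.9091 × (1 − 0.2) = 100.7273 kg. Katch-McArdle: BMR = 370 + 21.6 × 100.7273 = 2545.7091 kcal/day.
TEE = 2545.7091 × 1.6 = 4073.1345 kcal/day.
Carbohydrate energy = 40% × 4073.1345 = 1629.2538 kcal.
Carbohydrate = 1629.2538 ÷ 4 kcal/g = 407.3135 g.

407 g/day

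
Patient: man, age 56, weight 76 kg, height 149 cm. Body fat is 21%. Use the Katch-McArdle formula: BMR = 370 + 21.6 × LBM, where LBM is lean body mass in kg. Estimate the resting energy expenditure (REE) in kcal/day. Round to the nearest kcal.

1667 kcal/day

LBM = 76 × (1 − 0.21) = 60.04 kg. Katch-McArdle: BMR = 370 + 21.6 × 60.04 = 1666.864 kcal/day.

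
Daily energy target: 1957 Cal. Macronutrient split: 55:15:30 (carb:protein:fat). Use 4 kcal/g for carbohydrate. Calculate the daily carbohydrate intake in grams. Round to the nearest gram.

Carbohydrate energy = 55% × 1957 = 1076.35 kcal.
At 4 kcal/g: 1076.35 ÷ 4 = 269.0875 g.

269 g/day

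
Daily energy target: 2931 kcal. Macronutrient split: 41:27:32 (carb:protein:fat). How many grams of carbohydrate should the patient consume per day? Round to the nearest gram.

Carbohydrate energy = 41% × 2931 = 1201.71 kcal.
At 4 kcal/g: 1201.71 ÷ 4 = 300.4275 g.

300 g/day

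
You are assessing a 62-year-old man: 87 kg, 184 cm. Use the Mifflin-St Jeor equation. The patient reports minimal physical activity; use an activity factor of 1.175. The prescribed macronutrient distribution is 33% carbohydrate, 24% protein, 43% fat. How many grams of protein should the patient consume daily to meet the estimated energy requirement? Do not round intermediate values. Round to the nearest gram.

121 g/day

Mifflin-St Jeor (male): BMR = 10(87) + 6.25(184) − 5(62) + 5 = 870 + 1150 − 310 + 5 = 1715 kcal/day.
TEE = 1715 × 1.175 = 2015.125 kcal/day.
Protein energy = 24% × 2015.125 = 483.63 kcal.
Protein = 483.63 ÷ 4 kcal/g = 120.9075 g.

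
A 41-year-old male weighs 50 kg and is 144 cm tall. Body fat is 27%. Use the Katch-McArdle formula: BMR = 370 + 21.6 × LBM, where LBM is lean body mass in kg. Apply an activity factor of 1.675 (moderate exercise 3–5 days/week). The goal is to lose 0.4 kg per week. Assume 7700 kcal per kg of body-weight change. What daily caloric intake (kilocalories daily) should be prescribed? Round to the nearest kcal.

LBM = 50 × (1 − 0.27) = 36.5 kg. Katch-McArdle: BMR = 370 + 21.6 × 36.5 = 1158.4 kcal/day.
TEE = 1158.4 × 1.675 = 1940.32 kcal/day.
Required daily deficit = 0.4 × 7700 ÷ 7 = 440 kcal/day.
Target intake = 1940.32 − 440 = 1500.32 kcal/day.

1500 kilocalories daily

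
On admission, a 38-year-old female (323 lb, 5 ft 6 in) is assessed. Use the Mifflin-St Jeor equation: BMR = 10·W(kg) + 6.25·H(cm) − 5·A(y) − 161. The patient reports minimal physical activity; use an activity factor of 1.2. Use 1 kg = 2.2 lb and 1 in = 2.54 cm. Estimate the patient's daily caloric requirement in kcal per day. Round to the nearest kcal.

Convert to metric: weight = 323 ÷ 2.2 = 146.8182 kg; height = (5×12 + 6) × 2.54 = 66 × 2.54 = 167.64 cm.
Mifflin-St Jeor (female): BMR = 10(146.8182) + 6.25(167.64) − 5(38) − 161 = 1468.1818 + 1047.75 − 190 − 161 = 2164.9318 kcal/day.
TEE = BMR × activity factor = 2164.9318 × 1.2 = 2597.9182 kcal/day.

2598 kcal per day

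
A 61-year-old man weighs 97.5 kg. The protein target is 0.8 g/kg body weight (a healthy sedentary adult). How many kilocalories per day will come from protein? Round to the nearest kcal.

312 kcal/day

Protein = 0.8 g/kg × 97.5 kg = 78 g/day.
Protein energy = 78 g × 4 kcal/g = 312 kcal/day.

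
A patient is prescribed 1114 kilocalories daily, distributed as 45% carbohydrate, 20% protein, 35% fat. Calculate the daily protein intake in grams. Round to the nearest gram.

56 g/day

Protein energy = 20% × 1114 = 222.8 kcal.
At 4 kcal/g: 222.8 ÷ 4 = 55.7 g.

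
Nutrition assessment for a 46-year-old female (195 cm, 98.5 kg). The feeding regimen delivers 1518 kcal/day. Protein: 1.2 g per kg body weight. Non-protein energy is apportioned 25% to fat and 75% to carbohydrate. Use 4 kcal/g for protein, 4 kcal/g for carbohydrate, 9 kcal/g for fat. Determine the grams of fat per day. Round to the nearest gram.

Protein = 1.2 × 98.5 = 118.2 g → 118.2 × 4 = 472.8 kcal.
Non-protein calories = 1518 − 472.8 = 1045.2 kcal.
Fat: 25% × 1045.2 = 261.3 kcal; carbohydrate: 783.9 kcal.
Fat: 261.3 kcal ÷ 9 kcal/g = 29.0333 g.

29 g/day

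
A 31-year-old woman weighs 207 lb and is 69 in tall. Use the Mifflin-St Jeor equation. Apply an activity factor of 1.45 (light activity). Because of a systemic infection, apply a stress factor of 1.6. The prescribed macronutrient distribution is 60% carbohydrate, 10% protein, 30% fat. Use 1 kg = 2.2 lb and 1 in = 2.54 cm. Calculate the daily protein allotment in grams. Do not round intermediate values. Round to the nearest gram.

100 g/day

Convert to metric: weight = 207 ÷ 2.2 = 94.0909 kg; height = 69 × 2.54 = 175.26 cm.
Mifflin-St Jeor (female): BMR = 10(94.0909) + 6.25(175.26) − 5(31) − 161 = 940.9091 + 1095.375 − 155 − 161 = 1720.2841 kcal/day.
TEE = 1720.2841 × 1.45 = 2494.4119 kcal/day.
With stress factor 1.6: 2494.4119 × 1.6 = 3991.0591 kcal/day.
Protein energy = 10% × 3991.0591 = 399.1059 kcal.
Protein = 399.1059 ÷ 4 kcal/g = 99.7765 g.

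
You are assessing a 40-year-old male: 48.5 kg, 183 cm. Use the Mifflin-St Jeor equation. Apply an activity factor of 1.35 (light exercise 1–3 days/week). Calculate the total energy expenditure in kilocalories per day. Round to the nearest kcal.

1936 kilocalories per day

Mifflin-St Jeor (male): BMR = 10(48.5) + 6.25(183) − 5(40) + 5 = 485 + 1143.75 − 200 + 5 = 1433.75 kcal/day.
TEE = BMR × activity factor = 1433.75 × 1.35 = 1935.5625 kcal/day.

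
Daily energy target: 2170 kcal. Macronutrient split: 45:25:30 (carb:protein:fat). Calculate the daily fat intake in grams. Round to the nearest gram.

72 g/day

Fat energy = 30% × 2170 = 651 kcal.
At 9 kcal/g: 651 ÷ 9 = 72.3333 g.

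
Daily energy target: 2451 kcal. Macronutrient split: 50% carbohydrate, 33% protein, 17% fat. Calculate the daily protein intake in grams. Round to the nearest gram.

Protein energy = 33% × 2451 = 808.83 kcal.
At 4 kcal/g: 808.83 ÷ 4 = 202.2075 g.

202 g/day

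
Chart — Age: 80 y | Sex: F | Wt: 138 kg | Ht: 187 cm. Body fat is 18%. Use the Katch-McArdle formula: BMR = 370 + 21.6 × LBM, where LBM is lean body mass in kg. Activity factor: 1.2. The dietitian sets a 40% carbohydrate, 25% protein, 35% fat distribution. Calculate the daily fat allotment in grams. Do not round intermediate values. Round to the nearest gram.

131 g/day

LBM = 138 × (1 − 0.18) = 113.16 kg. Katch-McArdle: BMR = 370 + 21.6 × 113.16 = 2814.256 kcal/day.
TEE = 2814.256 × 1.2 = 3377.1072 kcal/day.
Fat energy = 35% × 3377.1072 = 1181.9875 kcal.
Fat = 1181.9875 ÷ 9 kcal/g = 131.3319 g.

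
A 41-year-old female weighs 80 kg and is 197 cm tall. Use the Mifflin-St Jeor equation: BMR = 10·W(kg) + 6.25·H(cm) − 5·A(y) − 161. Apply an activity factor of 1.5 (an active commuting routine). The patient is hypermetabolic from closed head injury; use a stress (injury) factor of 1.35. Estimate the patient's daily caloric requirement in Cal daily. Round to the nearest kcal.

Mifflin-St Jeor (female): BMR = 10(80) + 6.25(197) − 5(41) − 161 = 800 + 1231.25 − 205 − 161 = 1665.25 kcal/day.
TEE = BMR × activity factor = 1665.25 × 1.5 = 2497.875 kcal/day.
Apply stress factor: 2497.875 × 1.35 = 3372.1313 kcal/day.

3372 Cal daily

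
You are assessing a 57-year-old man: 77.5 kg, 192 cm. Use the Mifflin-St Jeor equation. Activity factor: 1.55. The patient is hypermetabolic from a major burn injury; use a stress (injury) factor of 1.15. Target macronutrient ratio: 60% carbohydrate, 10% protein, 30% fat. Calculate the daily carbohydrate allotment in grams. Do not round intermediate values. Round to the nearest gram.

453 g/day

Mifflin-St Jeor (male): BMR = 10(77.5) + 6.25(192) − 5(57) + 5 = 775 + 1200 − 285 + 5 = 1695 kcal/day.
TEE = 1695 × 1.55 = 2627.25 kcal/day.
With stress factor 1.15: 2627.25 × 1.15 = 3021.3375 kcal/day.
Carbohydrate energy = 60% × 3021.3375 = 1812.8025 kcal.
Carbohydrate = 1812.8025 ÷ 4 kcal/g = 453.2006 g.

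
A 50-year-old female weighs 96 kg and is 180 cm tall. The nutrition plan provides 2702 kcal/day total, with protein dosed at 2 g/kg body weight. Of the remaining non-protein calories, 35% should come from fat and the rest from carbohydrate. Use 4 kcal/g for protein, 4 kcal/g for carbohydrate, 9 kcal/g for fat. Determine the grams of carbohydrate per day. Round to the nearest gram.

314 g/day

Protein = 2 × 96 = 192 g → 192 × 4 = 768 kcal.
Non-protein calories = 2702 − 768 = 1934 kcal.
Fat: 35% × 1934 = 676.9 kcal; carbohydrate: 1257.1 kcal.
Carbohydrate: 1257.1 kcal ÷ 4 kcal/g = 314.275 g.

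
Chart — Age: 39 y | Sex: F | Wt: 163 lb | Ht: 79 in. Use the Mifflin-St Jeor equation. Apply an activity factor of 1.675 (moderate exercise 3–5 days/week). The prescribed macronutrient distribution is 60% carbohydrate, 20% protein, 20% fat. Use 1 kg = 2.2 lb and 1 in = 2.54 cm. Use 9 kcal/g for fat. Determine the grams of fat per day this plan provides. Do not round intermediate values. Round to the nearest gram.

61 g/day

Convert to metric: weight = 163 ÷ 2.2 = 74.0909 kg; height = 79 × 2.54 = 200.66 cm.
Mifflin-St Jeor (female): BMR = 10(74.0909) + 6.25(200.66) − 5(39) − 161 = 740.9091 + 1254.125 − 195 − 161 = 1639.0341 kcal/day.
TEE = 1639.0341 × 1.675 = 2745.3821 kcal/day.
Fat energy = 20% × 2745.3821 = 549.0764 kcal.
Fat = 549.0764 ÷ 9 kcal/g = 61.0085 g.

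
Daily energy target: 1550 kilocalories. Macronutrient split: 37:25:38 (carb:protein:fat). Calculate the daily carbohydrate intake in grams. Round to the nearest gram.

143 g/day

Carbohydrate energy = 37% × 1550 = 573.5 kcal.
At 4 kcal/g: 573.5 ÷ 4 = 143.375 g.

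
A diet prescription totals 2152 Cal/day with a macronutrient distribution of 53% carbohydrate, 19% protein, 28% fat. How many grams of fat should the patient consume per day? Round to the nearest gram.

Fat energy = 28% × 2152 = 602.56 kcal.
At 9 kcal/g: 602.56 ÷ 9 = 66.9511 g.

67 g/day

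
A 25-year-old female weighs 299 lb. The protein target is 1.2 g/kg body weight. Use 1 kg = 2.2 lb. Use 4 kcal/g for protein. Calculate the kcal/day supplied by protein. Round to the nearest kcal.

652 kcal/day

Weight in kg = 299 ÷ 2.2 = 135.9091 kg.
Protein = 1.2 g/kg × 135.9091 kg = 163.0909 g/day.
Protein energy = 163.0909 g × 4 kcal/g = 652.3636 kcal/day.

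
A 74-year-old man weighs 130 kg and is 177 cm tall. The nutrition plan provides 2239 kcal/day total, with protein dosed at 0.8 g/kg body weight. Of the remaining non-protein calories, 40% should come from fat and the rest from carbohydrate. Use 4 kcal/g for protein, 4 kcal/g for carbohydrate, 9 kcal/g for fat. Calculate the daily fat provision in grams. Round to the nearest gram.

Protein = 0.8 × 130 = 104 g → 104 × 4 = 416 kcal.
Non-protein calories = 2239 − 416 = 1823 kcal.
Fat: 40% × 1823 = 729.2 kcal; carbohydrate: 1093.8 kcal.
Fat: 729.2 kcal ÷ 9 kcal/g = 81.0222 g.

81 g/day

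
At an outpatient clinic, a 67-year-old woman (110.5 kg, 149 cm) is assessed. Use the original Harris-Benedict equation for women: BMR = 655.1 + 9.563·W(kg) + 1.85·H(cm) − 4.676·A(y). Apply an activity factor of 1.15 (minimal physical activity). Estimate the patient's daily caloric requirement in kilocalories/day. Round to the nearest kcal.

Harris-Benedict: BMR = 655.1 + 9.563(110.5) + 1.85(149) − 4.676(67) = 1674.1695 kcal/day.
TEE = BMR × activity factor = 1674.1695 × 1.15 = 1925.2949 kcal/day.

1925 kilocalories/day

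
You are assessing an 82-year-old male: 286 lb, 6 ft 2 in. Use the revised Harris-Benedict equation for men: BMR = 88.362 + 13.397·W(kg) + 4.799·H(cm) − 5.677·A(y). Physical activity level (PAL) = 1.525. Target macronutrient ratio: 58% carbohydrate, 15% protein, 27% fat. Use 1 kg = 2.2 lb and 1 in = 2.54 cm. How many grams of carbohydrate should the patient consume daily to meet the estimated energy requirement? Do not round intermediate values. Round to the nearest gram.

Convert to metric: weight = 286 ÷ 2.2 = 130 kg; height = (6×12 + 2) × 2.54 = 74 × 2.54 = 187.96 cm.
Harris-Benedict: BMR = 88.362 + 13.397(130) + 4.799(187.96) − 5.677(82) = 2266.478 kcal/day.
TEE = 2266.478 × 1.525 = 3456.379 kcal/day.
Carbohydrate energy = 58% × 3456.379 = 2004.6998 kcal.
Carbohydrate = 2004.6998 ÷ 4 kcal/g = 501.175 g.

501 g/day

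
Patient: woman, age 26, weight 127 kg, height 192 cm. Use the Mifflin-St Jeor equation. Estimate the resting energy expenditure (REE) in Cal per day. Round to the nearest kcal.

Mifflin-St Jeor (female): BMR = 10(127) + 6.25(192) − 5(26) − 161 = 1270 + 1200 − 130 − 161 = 2179 kcal/day.

2179 Cal per day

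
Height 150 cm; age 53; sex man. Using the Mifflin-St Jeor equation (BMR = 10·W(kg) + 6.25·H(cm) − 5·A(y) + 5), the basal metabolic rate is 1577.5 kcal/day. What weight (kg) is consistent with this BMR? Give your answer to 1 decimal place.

90.0 kg

1577.5 = 10·W + 6.25(150) − 5(53) + 5
10·W = 1577.5 − 677.5 = 900, so W = 90 kg.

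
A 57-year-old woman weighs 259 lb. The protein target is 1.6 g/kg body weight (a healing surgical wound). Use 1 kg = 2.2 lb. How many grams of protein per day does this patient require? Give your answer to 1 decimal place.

Weight in kg = 259 ÷ 2.2 = 117.7273 kg.
Protein = 1.6 g/kg × 117.7273 kg = 188.3636 g/day.

188.4 g/day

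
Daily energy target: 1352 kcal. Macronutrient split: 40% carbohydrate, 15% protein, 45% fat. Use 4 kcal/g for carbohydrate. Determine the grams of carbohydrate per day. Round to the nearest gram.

135 g/day

Carbohydrate energy = 40% × 1352 = 540.8 kcal.
At 4 kcal/g: 540.8 ÷ 4 = 135.2 g.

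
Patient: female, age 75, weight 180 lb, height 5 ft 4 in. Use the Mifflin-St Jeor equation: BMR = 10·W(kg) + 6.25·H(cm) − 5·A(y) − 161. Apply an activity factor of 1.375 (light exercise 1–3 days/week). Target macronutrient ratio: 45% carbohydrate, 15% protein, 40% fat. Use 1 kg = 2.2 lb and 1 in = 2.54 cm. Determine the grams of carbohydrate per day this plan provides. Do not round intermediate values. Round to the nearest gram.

201 g/day

Convert to metric: weight = 180 ÷ 2.2 = 81.8182 kg; height = (5×12 + 4) × 2.54 = 64 × 2.54 = 162.56 cm.
Mifflin-St Jeor (female): BMR = 10(81.8182) + 6.25(162.56) − 5(75) − 161 = 818.1818 + 1016 − 375 − 161 = 1298.1818 kcal/day.
TEE = 1298.1818 × 1.375 = 1785 kcal/day.
Carbohydrate energy = 45% × 1785 = 803.25 kcal.
Carbohydrate = 803.25 ÷ 4 kcal/g = 200.8125 g.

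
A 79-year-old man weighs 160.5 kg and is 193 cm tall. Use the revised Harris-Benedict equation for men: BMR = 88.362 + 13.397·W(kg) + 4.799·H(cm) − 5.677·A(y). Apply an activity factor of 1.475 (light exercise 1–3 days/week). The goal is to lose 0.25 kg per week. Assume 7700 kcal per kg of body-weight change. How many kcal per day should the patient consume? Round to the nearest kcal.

3732 kcal per day

Harris-Benedict: BMR = 88.362 + 13.397(160.5) + 4.799(193) − 5.677(79) = 2716.3045 kcal/day.
TEE = 2716.3045 × 1.475 = 4006.5491 kcal/day.
Required daily deficit = 0.25 × 7700 ÷ 7 = 275 kcal/day.
Target intake = 4006.5491 − 275 = 3731.5491 kcal/day.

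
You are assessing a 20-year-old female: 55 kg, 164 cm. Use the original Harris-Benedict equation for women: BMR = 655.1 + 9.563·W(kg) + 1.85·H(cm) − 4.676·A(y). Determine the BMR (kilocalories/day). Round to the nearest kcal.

1391 kilocalories/day

Harris-Benedict: BMR = 655.1 + 9.563(55) + 1.85(164) − 4.676(20) = 1390.945 kcal/day.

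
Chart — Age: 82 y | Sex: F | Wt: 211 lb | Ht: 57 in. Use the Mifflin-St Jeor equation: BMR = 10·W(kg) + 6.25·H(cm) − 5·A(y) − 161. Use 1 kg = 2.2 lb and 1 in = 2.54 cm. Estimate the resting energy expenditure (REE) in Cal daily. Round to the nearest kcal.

Convert to metric: weight = 211 ÷ 2.2 = 95.9091 kg; height = 57 × 2.54 = 144.78 cm.
Mifflin-St Jeor (female): BMR = 10(95.9091) + 6.25(144.78) − 5(82) − 161 = 959.0909 + 904.875 − 410 − 161 = 1292.9659 kcal/day.

1293 Cal daily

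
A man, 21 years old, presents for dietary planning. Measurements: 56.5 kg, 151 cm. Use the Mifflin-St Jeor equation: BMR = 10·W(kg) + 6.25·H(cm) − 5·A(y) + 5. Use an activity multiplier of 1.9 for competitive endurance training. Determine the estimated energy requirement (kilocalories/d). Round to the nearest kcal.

Mifflin-St Jeor (male): BMR = 10(56.5) + 6.25(151) − 5(21) + 5 = 565 + 943.75 − 105 + 5 = 1408.75 kcal/day.
TEE = BMR × activity factor = 1408.75 × 1.9 = 2676.625 kcal/day.

2677 kilocalories/d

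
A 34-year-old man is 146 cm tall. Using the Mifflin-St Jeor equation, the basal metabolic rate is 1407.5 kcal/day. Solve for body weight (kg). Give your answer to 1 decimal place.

1407.5 = 10·W + 6.25(146) − 5(34) + 5
10·W = 1407.5 − 747.5 = 660, so W = 66 kg.

66.0 kg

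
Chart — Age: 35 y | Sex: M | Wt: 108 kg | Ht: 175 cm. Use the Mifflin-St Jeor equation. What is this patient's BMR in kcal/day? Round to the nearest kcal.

2004 kcal/day

Mifflin-St Jeor (male): BMR = 10(108) + 6.25(175) − 5(35) + 5 = 1080 + 1093.75 − 175 + 5 = 2003.75 kcal/day.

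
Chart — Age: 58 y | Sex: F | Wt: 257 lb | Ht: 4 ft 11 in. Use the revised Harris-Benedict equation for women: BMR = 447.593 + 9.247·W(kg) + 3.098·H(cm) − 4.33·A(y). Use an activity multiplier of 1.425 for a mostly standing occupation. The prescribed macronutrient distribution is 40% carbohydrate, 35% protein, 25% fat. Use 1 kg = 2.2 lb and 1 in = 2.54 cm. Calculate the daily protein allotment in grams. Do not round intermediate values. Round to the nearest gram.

217 g/day

Convert to metric: weight = 257 ÷ 2.2 = 116.8182 kg; height = (4×12 + 11) × 2.54 = 59 × 2.54 = 149.86 cm.
Harris-Benedict: BMR = 447.593 + 9.247(116.8182) + 3.098(149.86) − 4.33(58) = 1740.937 kcal/day.
TEE = 1740.937 × 1.425 = 2480.8352 kcal/day.
Protein energy = 35% × 2480.8352 = 868.2923 kcal.
Protein = 868.2923 ÷ 4 kcal/g = 217.0731 g.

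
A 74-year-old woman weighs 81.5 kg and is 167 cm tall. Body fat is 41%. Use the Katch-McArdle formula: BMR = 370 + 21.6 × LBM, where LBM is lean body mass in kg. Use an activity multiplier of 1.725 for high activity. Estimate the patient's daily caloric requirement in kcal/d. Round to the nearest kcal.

LBM = 81.5 × (1 − 0.41) = 48.085 kg. Katch-McArdle: BMR = 370 + 21.6 × 48.085 = 1408.636 kcal/day.
TEE = BMR × activity factor = 1408.636 × 1.725 = 2429.8971 kcal/day.

2430 kcal/d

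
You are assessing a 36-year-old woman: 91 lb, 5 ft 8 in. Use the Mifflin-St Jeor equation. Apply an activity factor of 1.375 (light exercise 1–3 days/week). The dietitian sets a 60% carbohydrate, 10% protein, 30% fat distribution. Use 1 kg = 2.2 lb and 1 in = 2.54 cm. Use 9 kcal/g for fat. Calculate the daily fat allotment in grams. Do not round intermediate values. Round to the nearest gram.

53 g/day

Convert to metric: weight = 91 ÷ 2.2 = 41.3636 kg; height = (5×12 + 8) × 2.54 = 68 × 2.54 = 172.72 cm.
Mifflin-St Jeor (female): BMR = 10(41.3636) + 6.25(172.72) − 5(36) − 161 = 413.6364 + 1079.5 − 180 − 161 = 1152.1364 kcal/day.
TEE = 1152.1364 × 1.375 = 1584.1875 kcal/day.
Fat energy = 30% × 1584.1875 = 475.2563 kcal.
Fat = 475.2563 ÷ 9 kcal/g = 52.8063 g.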